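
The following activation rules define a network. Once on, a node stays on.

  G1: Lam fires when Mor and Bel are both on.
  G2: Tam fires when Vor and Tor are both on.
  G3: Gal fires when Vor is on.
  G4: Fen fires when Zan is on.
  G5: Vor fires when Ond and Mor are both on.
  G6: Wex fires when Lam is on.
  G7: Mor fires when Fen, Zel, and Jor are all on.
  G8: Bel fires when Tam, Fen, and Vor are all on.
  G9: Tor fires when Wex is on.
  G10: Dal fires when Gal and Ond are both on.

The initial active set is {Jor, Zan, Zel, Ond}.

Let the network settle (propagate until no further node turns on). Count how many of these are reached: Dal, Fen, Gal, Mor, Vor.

Zan is on, so Fen fires (G4).
G7: Fen, Zel, and Jor on → Mor on.
G5: Ond and Mor on → Vor on.
Vor is on, so Gal fires (G3).
Gal and Ond are on, so Dal fires (G10).
Dal: reached.
Fen: reached.
Gal: reached.
Mor: reached.
Vor: reached.
All 5 are reached.

5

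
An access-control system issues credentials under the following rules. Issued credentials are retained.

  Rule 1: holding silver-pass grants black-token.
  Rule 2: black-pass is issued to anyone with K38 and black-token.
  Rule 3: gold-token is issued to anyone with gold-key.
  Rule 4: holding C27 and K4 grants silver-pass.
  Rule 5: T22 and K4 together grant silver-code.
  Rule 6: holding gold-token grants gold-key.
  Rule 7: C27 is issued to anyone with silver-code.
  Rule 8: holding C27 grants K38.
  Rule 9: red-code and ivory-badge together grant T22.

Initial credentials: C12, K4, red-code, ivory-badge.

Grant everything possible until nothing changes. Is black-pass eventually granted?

Holding red-code and ivory-badge grants T22 (Rule 9).
Holding T22 and K4 grants silver-code (Rule 5).
Holding silver-code grants C27 (Rule 7).
Holding C27 grants K38 (Rule 8).
Holding C27 and K4 grants silver-pass (Rule 4).
Holding silver-pass grants black-token (Rule 1).
Holding K38 and black-token grants black-pass (Rule 2).

Yes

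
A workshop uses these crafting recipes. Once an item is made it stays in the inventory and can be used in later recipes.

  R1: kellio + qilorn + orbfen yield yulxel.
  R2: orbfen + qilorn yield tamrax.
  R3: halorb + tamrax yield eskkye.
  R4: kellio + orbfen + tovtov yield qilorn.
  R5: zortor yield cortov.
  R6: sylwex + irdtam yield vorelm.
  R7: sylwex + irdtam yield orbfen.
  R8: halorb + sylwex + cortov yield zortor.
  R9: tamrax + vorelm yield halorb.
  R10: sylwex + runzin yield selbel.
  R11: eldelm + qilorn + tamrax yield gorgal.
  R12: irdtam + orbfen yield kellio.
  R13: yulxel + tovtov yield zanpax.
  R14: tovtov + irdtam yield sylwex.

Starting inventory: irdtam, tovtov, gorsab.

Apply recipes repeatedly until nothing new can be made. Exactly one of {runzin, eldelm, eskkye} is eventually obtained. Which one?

Using R14, tovtov and irdtam make sylwex.
Using R7, sylwex and irdtam make orbfen.
Using R6, sylwex and irdtam make vorelm.
irdtam + orbfen → kellio (R12).
Using R4, kellio, orbfen, and tovtov make qilorn.
orbfen + qilorn → tamrax (R2).
Using R9, tamrax and vorelm make halorb.
halorb + tamrax → eskkye (R3).
No rule produces runzin, and it is not given. No rule produces eldelm, and it is not given.

eskkye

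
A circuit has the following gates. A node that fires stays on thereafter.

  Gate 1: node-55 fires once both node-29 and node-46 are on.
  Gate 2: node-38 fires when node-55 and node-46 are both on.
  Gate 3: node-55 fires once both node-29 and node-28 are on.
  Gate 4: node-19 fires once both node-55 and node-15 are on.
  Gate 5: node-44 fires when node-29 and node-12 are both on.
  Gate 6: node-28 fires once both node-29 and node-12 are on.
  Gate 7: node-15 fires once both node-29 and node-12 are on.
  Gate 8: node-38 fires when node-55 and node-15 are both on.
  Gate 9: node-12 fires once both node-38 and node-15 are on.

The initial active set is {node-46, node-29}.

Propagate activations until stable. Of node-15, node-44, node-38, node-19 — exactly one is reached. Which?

Gate 1: node-29 and node-46 on → node-55 on.
Gate 2: node-55 and node-46 on → node-38 on.
node-15 would need node-29 and node-12 (Gate 7), but node-12 never turns on. node-19 would need node-55 and node-15 (Gate 4), but node-15 never turns on. node-44 would need node-29 and node-12 (Gate 5), but node-12 never turns on.

node-38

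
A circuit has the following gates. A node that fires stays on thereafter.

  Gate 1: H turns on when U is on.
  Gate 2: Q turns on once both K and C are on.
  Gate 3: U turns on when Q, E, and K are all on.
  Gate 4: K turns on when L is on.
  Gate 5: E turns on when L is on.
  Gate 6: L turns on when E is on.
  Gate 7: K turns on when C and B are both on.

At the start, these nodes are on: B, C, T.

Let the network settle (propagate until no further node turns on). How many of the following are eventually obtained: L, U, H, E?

0

L would need E (Gate 6), but E never turns on.
U would need Q, E, and K (Gate 3), but E never turns on.
H would need U (Gate 1), but U never turns on.
E would need L (Gate 5), but L never turns on.
None of the 4 are reached.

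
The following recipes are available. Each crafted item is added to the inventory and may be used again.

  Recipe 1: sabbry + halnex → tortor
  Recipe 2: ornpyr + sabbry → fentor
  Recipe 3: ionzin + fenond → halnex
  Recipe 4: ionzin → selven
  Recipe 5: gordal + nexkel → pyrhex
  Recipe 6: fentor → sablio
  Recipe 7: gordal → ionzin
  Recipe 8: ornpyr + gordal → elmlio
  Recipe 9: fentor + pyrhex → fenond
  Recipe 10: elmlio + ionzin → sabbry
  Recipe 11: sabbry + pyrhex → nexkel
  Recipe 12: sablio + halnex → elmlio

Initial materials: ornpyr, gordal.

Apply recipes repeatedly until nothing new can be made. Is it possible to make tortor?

tortor would need sabbry and halnex (Recipe 1), but halnex is never obtained.

No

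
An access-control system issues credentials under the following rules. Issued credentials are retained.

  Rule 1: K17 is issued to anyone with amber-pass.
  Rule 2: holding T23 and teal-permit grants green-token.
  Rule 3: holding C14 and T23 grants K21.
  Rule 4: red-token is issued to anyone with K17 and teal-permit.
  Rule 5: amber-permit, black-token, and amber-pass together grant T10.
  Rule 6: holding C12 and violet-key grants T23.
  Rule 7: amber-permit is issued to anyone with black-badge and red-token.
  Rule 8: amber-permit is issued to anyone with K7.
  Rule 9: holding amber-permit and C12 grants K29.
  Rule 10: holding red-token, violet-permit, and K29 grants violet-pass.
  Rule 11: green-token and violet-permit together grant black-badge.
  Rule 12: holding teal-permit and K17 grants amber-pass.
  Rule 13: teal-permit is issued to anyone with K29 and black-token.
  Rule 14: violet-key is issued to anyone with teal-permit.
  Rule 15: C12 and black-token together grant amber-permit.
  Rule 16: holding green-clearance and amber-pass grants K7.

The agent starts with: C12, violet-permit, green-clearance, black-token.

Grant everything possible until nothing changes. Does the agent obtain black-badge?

Yes

Holding C12 and black-token grants amber-permit (Rule 15).
Holding amber-permit and C12 grants K29 (Rule 9).
Holding K29 and black-token grants teal-permit (Rule 13).
Holding teal-permit grants violet-key (Rule 14).
Holding C12 and violet-key grants T23 (Rule 6).
Holding T23 and teal-permit grants green-token (Rule 2).
Holding green-token and violet-permit grants black-badge (Rule 11).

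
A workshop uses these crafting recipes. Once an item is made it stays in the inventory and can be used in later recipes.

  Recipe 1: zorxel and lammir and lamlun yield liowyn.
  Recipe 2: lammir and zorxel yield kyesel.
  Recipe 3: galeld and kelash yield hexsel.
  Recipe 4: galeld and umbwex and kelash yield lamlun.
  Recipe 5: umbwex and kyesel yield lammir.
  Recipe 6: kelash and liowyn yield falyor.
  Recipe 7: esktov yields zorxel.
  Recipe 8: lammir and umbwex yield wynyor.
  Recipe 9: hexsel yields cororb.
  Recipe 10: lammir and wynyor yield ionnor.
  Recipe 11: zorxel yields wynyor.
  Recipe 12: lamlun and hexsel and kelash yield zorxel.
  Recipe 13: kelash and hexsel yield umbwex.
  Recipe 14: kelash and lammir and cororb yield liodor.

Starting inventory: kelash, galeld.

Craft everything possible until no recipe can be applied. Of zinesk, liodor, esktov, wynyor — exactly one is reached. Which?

wynyor

galeld and kelash → hexsel (Recipe 3).
Using Recipe 13, kelash and hexsel make umbwex.
Using Recipe 4, galeld, umbwex, and kelash make lamlun.
lamlun and hexsel and kelash → zorxel (Recipe 12).
Using Recipe 11, zorxel makes wynyor.
liodor would need kelash, lammir, and cororb (Recipe 14), but lammir is never obtained. No rule produces esktov, and it is not given. No rule produces zinesk, and it is not given.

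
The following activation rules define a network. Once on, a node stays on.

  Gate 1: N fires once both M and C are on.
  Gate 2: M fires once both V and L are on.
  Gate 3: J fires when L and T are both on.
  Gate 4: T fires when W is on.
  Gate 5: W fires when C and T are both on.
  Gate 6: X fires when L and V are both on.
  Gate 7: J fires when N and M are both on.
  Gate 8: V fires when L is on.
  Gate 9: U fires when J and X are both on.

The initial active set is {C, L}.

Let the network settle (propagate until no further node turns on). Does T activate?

T would need W (Gate 4), but W never turns on.

No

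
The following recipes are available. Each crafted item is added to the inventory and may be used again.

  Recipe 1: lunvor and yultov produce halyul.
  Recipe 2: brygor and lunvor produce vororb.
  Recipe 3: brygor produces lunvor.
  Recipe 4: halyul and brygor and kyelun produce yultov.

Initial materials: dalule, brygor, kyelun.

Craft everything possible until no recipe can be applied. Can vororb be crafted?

Yes

brygor → lunvor (Recipe 3).
brygor and lunvor → vororb (Recipe 2).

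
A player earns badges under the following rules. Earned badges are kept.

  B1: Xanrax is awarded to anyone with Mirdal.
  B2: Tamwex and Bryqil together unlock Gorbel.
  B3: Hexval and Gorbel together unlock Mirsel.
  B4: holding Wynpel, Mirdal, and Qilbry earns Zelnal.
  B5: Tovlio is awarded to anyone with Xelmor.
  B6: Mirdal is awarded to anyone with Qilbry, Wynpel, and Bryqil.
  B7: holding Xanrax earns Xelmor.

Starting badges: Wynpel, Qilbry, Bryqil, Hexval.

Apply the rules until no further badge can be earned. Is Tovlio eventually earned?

Yes

With Qilbry, Wynpel, and Bryqil, Mirdal is earned (B6).
With Mirdal, Xanrax is earned (B1).
With Xanrax, Xelmor is earned (B7).
With Xelmor, Tovlio is earned (B5).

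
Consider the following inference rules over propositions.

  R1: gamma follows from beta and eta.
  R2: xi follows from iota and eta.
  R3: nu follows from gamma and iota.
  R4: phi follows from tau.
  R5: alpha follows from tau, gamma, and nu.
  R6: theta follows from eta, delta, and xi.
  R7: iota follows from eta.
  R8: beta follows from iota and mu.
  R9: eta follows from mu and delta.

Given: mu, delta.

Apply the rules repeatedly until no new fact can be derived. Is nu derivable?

Yes

mu and delta hold, so eta follows (R9).
From eta, R7 gives iota.
iota and mu hold, so beta follows (R8).
beta and eta hold, so gamma follows (R1).
gamma and iota hold, so nu follows (R3).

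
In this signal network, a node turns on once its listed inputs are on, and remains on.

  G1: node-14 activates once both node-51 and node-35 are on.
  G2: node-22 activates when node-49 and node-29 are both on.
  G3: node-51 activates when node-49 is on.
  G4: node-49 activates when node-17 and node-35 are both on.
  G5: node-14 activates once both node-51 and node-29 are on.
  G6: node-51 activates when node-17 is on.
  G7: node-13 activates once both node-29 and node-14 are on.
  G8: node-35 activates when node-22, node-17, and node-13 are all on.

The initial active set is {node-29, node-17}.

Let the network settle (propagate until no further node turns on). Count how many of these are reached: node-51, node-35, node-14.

2

G6: node-17 on → node-51 on.
G5: node-51 and node-29 on → node-14 on.
node-51: reached.
node-35 would need node-22, node-17, and node-13 (G8), but node-22 never turns on.
node-14: reached.
Reached: node-51 and node-14 — 2 of the 3.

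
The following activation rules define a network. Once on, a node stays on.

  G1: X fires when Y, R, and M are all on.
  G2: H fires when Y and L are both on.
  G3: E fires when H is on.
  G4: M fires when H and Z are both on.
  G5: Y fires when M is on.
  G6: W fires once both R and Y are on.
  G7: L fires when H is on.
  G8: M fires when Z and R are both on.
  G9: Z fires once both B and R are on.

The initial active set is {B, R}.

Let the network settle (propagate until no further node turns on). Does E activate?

No

E would need H (G3), but H never turns on.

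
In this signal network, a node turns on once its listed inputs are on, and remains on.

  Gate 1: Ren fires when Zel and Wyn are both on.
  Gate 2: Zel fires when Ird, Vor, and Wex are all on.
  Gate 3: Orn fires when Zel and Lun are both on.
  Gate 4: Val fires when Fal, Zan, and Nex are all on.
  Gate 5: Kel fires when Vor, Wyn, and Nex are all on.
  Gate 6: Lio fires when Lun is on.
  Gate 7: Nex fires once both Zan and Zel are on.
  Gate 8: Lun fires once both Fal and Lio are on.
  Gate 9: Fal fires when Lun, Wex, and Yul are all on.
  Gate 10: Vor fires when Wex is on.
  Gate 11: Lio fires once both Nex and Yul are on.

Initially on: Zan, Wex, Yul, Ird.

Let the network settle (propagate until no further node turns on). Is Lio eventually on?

Gate 10: Wex on → Vor on.
Gate 2: Ird, Vor, and Wex on → Zel on.
Zan and Zel are on, so Nex fires (Gate 7).
Gate 11: Nex and Yul on → Lio on.

Yes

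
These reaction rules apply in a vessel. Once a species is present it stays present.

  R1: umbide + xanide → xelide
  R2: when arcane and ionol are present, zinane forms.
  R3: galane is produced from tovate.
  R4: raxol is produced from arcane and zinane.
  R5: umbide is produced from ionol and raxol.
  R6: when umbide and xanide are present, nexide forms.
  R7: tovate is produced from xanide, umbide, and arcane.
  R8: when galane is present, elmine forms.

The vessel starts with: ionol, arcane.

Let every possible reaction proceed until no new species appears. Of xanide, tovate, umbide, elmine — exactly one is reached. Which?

umbide

arcane and ionol present → zinane forms (R2).
arcane and zinane present → raxol forms (R4).
ionol and raxol present → umbide forms (R5).
tovate would need xanide, umbide, and arcane (R7), but xanide never forms. elmine would need galane (R8), but galane never forms. No rule produces xanide, and it is not given.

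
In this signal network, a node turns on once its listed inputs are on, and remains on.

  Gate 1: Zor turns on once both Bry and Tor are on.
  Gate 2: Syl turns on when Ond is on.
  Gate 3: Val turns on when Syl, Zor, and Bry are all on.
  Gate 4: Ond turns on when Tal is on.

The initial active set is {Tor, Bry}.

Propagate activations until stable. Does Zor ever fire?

Bry and Tor are on, so Zor turns on (Gate 1).

Yes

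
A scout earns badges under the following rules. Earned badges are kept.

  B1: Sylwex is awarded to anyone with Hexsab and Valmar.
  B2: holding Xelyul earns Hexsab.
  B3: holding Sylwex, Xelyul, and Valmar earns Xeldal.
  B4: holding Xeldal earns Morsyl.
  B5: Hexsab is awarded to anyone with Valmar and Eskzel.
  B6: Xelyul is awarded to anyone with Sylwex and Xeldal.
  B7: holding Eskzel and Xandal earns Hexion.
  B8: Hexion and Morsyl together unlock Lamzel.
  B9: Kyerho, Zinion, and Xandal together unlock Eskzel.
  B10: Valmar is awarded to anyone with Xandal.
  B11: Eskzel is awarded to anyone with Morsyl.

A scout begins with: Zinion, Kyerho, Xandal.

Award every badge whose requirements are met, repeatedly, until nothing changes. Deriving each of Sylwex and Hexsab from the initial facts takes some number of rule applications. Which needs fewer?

Hexsab: With Xandal, Valmar is earned (B10). With Kyerho, Zinion, and Xandal, Eskzel is earned (B9). With Valmar and Eskzel, Hexsab is earned (B5). [3 rule applications]
Sylwex: With Xandal, Valmar is earned (B10). With Kyerho, Zinion, and Xandal, Eskzel is earned (B9). With Valmar and Eskzel, Hexsab is earned (B5). With Hexsab and Valmar, Sylwex is earned (B1). [4 rule applications]
Hexsab needs fewer.

Hexsab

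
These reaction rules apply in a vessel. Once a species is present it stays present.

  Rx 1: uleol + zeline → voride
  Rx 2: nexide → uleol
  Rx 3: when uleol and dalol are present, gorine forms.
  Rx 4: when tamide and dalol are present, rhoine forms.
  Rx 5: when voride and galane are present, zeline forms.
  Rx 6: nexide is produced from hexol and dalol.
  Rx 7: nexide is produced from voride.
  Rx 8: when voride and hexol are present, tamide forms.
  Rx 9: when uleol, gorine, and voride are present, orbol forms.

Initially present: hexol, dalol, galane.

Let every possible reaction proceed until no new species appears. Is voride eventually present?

No

voride would need uleol and zeline (Rx 1), but zeline never forms.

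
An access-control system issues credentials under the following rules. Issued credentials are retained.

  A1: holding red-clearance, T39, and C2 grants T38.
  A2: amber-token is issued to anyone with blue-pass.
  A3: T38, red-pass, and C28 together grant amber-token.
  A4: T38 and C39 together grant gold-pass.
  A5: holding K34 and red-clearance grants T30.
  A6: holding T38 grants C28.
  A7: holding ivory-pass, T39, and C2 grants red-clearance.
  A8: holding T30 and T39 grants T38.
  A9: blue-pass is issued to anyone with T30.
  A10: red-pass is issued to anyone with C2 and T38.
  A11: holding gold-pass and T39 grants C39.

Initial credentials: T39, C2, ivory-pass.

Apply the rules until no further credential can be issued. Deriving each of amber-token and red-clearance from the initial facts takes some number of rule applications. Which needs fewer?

red-clearance

red-clearance: Holding ivory-pass, T39, and C2 grants red-clearance (A7). [1 rule application]
amber-token: Holding ivory-pass, T39, and C2 grants red-clearance (A7). Holding red-clearance, T39, and C2 grants T38 (A1). Holding C2 and T38 grants red-pass (A10). Holding T38 grants C28 (A6). Holding T38, red-pass, and C28 grants amber-token (A3). [5 rule applications]
red-clearance needs fewer.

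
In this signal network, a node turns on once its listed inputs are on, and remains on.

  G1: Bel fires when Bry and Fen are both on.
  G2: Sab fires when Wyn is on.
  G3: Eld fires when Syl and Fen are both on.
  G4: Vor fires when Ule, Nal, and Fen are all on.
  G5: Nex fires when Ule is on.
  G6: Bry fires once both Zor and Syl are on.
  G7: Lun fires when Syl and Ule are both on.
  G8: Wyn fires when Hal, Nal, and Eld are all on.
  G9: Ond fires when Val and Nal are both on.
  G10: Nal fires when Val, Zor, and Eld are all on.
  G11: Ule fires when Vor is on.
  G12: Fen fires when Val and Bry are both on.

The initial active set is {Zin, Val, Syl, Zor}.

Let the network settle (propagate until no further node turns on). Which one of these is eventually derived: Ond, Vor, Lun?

Ond

G6: Zor and Syl on → Bry on.
Val and Bry are on, so Fen fires (G12).
G3: Syl and Fen on → Eld on.
Val, Zor, and Eld are on, so Nal fires (G10).
G9: Val and Nal on → Ond on.
Vor would need Ule, Nal, and Fen (G4), but Ule never turns on. Lun would need Syl and Ule (G7), but Ule never turns on.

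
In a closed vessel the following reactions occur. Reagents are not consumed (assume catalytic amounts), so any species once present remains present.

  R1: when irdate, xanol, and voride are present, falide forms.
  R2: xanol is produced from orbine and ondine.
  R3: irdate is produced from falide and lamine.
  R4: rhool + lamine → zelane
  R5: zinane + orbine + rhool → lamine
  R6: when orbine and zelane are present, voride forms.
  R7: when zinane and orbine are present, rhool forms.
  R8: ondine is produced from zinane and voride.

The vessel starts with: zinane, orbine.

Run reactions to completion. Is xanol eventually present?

Yes

zinane and orbine present → rhool forms (R7).
zinane, orbine, and rhool present → lamine forms (R5).
rhool and lamine present → zelane forms (R4).
orbine and zelane present → voride forms (R6).
zinane and voride present → ondine forms (R8).
orbine and ondine present → xanol forms (R2).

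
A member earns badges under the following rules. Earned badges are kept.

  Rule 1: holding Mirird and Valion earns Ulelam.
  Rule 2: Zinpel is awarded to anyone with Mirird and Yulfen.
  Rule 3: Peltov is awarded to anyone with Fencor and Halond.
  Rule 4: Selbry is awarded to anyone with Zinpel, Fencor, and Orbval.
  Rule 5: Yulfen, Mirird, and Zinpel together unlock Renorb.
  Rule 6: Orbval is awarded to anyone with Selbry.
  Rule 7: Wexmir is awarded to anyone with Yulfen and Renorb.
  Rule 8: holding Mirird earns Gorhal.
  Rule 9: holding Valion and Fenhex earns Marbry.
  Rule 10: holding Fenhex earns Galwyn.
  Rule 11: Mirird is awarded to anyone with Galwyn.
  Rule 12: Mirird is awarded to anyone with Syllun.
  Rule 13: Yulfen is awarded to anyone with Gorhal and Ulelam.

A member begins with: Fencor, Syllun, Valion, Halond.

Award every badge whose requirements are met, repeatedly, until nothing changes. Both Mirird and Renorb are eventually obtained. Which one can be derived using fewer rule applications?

Mirird: With Syllun, Mirird is earned (Rule 12). [1 rule application]
Renorb: With Syllun, Mirird is earned (Rule 12). With Mirird, Gorhal is earned (Rule 8). With Mirird and Valion, Ulelam is earned (Rule 1). With Gorhal and Ulelam, Yulfen is earned (Rule 13). With Mirird and Yulfen, Zinpel is earned (Rule 2). With Yulfen, Mirird, and Zinpel, Renorb is earned (Rule 5). [6 rule applications]
Mirird needs fewer.

Mirird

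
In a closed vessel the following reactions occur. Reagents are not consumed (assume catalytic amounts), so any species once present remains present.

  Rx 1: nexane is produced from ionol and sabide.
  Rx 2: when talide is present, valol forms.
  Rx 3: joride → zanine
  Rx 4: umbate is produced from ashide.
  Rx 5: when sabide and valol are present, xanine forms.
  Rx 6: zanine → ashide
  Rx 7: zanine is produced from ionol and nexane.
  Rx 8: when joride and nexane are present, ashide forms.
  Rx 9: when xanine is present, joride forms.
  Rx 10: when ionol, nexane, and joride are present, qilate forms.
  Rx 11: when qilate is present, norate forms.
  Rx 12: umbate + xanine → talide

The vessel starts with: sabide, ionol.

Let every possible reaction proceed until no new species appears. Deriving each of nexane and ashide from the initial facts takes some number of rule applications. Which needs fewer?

nexane: ionol and sabide present → nexane forms (Rx 1). [1 rule application]
ashide: ionol and sabide present → nexane forms (Rx 1). ionol and nexane present → zanine forms (Rx 7). zanine present → ashide forms (Rx 6). [3 rule applications]
nexane needs fewer.

nexane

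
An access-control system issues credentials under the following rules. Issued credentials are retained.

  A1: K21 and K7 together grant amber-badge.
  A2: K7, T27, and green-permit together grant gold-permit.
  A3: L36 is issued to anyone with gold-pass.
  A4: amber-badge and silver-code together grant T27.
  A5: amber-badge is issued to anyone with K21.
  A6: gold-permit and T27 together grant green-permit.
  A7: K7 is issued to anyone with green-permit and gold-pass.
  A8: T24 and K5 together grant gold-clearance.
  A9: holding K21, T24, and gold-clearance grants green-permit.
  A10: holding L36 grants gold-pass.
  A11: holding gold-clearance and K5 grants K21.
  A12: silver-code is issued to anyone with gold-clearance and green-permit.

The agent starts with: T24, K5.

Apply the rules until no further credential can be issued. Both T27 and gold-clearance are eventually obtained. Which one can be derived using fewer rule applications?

gold-clearance

gold-clearance: Holding T24 and K5 grants gold-clearance (A8). [1 rule application]
T27: Holding T24 and K5 grants gold-clearance (A8). Holding gold-clearance and K5 grants K21 (A11). Holding K21 grants amber-badge (A5). Holding K21, T24, and gold-clearance grants green-permit (A9). Holding gold-clearance and green-permit grants silver-code (A12). Holding amber-badge and silver-code grants T27 (A4). [6 rule applications]
gold-clearance needs fewer.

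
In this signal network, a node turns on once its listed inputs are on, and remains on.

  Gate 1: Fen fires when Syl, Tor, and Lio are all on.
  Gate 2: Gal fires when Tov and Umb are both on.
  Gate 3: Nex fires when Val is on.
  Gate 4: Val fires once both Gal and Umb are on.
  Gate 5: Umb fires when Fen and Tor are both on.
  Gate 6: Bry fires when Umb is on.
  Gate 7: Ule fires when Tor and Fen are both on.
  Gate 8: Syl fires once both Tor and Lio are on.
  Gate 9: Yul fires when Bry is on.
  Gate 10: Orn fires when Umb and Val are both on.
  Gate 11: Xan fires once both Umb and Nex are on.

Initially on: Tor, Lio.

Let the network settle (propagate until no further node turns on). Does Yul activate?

Gate 8: Tor and Lio on → Syl on.
Gate 1: Syl, Tor, and Lio on → Fen on.
Gate 5: Fen and Tor on → Umb on.
Umb is on, so Bry fires (Gate 6).
Gate 9: Bry on → Yul on.

Yes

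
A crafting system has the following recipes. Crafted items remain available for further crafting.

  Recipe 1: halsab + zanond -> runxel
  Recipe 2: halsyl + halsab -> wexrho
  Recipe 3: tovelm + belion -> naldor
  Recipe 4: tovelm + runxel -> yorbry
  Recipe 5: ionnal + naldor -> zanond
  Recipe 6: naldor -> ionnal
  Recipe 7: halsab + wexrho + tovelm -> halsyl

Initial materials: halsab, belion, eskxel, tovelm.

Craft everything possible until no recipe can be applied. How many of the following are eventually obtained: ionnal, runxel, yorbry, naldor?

Using Recipe 3, tovelm and belion make naldor.
naldor -> ionnal (Recipe 6).
ionnal + naldor -> zanond (Recipe 5).
halsab + zanond -> runxel (Recipe 1).
tovelm + runxel -> yorbry (Recipe 4).
ionnal: reached.
runxel: reached.
yorbry: reached.
naldor: reached.
All 4 are reached.

4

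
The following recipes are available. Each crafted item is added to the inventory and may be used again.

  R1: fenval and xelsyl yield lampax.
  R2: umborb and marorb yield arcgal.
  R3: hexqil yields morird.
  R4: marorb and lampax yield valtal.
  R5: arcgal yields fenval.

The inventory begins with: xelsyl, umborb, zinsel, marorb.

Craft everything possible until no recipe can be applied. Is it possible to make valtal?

umborb and marorb → arcgal (R2).
arcgal → fenval (R5).
Using R1, fenval and xelsyl make lampax.
marorb and lampax → valtal (R4).

Yes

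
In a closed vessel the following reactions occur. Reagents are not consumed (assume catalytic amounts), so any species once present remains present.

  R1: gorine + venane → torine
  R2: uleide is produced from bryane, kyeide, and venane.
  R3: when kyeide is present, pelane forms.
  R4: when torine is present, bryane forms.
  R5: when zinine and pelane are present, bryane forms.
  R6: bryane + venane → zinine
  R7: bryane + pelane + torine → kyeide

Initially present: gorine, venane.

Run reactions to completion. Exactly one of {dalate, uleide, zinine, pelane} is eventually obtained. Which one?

gorine and venane present → torine forms (R1).
torine present → bryane forms (R4).
bryane and venane present → zinine forms (R6).
No rule produces dalate, and it is not given. pelane would need kyeide (R3), but kyeide never forms. uleide would need bryane, kyeide, and venane (R2), but kyeide never forms.

zinine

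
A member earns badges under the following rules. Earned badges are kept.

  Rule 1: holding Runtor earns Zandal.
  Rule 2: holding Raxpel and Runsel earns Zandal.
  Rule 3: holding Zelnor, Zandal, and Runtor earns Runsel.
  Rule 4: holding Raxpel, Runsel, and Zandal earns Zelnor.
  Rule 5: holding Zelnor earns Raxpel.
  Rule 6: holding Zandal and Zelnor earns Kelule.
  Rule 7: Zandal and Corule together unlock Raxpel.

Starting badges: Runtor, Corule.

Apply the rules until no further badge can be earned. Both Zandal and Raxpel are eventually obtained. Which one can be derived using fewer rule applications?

Zandal: With Runtor, Zandal is earned (Rule 1). [1 rule application]
Raxpel: With Runtor, Zandal is earned (Rule 1). With Zandal and Corule, Raxpel is earned (Rule 7). [2 rule applications]
Zandal needs fewer.

Zandal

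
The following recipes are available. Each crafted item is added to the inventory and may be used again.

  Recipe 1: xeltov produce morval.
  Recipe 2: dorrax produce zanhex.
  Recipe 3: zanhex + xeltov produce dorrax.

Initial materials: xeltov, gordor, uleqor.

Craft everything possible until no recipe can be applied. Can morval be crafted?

xeltov → morval (Recipe 1).

Yes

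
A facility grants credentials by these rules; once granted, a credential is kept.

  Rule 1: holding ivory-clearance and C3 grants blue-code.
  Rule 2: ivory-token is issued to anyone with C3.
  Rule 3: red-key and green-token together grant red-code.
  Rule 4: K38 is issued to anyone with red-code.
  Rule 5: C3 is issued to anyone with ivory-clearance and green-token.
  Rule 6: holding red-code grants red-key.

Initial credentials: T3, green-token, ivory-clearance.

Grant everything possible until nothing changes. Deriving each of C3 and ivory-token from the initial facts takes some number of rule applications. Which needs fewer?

C3: Holding ivory-clearance and green-token grants C3 (Rule 5). [1 rule application]
ivory-token: Holding ivory-clearance and green-token grants C3 (Rule 5). Holding C3 grants ivory-token (Rule 2). [2 rule applications]
C3 needs fewer.

C3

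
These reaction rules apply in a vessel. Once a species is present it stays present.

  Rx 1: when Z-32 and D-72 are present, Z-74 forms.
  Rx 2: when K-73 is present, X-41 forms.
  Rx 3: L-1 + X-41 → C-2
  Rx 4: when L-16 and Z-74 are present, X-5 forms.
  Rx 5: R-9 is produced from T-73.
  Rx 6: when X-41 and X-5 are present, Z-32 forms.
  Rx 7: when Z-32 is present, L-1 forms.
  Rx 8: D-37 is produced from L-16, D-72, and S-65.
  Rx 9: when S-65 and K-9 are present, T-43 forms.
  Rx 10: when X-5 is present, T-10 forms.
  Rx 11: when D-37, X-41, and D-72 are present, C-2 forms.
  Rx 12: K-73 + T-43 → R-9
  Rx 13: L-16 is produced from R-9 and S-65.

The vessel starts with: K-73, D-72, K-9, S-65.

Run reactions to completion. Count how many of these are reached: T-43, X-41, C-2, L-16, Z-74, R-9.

5

S-65 and K-9 present → T-43 forms (Rx 9).
K-73 present → X-41 forms (Rx 2).
K-73 and T-43 present → R-9 forms (Rx 12).
R-9 and S-65 present → L-16 forms (Rx 13).
L-16, D-72, and S-65 present → D-37 forms (Rx 8).
D-37, X-41, and D-72 present → C-2 forms (Rx 11).
T-43: reached.
X-41: reached.
C-2: reached.
L-16: reached.
Z-74 would need Z-32 and D-72 (Rx 1), but Z-32 never forms.
R-9: reached.
Reached: T-43, X-41, C-2, L-16, and R-9 — 5 of the 6.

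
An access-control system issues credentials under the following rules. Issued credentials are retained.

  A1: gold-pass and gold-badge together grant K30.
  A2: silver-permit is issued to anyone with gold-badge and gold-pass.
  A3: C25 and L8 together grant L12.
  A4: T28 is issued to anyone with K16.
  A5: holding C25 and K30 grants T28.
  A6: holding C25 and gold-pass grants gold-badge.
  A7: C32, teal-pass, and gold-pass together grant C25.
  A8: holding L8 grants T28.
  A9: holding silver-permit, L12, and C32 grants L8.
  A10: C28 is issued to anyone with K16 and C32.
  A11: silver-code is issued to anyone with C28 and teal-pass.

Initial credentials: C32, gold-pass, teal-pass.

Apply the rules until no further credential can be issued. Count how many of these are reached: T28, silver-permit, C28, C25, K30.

4

Holding C32, teal-pass, and gold-pass grants C25 (A7).
Holding C25 and gold-pass grants gold-badge (A6).
Holding gold-pass and gold-badge grants K30 (A1).
Holding gold-badge and gold-pass grants silver-permit (A2).
Holding C25 and K30 grants T28 (A5).
T28: reached.
silver-permit: reached.
C28 would need K16 and C32 (A10), but K16 is never granted.
C25: reached.
K30: reached.
Reached: T28, silver-permit, C25, and K30 — 4 of the 5.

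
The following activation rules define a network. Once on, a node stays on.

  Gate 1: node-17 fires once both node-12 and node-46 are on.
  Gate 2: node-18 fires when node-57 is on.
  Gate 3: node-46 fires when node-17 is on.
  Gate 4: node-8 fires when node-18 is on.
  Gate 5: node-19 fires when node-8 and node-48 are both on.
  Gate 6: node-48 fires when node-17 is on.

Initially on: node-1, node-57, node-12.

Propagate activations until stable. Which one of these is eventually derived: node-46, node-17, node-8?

Gate 2: node-57 on → node-18 on.
node-18 is on, so node-8 fires (Gate 4).
node-17 would need node-12 and node-46 (Gate 1), but node-46 never turns on. node-46 would need node-17 (Gate 3), but node-17 never turns on.

node-8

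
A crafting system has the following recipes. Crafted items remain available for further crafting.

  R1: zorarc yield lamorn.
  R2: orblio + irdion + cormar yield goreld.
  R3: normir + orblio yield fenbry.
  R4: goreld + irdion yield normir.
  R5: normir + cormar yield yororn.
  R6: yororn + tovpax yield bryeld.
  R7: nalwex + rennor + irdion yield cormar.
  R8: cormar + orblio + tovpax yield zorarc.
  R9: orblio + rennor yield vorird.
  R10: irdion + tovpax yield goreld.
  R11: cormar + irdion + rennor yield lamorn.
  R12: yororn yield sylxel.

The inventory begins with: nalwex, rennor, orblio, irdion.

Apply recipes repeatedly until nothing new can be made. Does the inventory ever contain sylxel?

Yes

Using R7, nalwex, rennor, and irdion make cormar.
orblio + irdion + cormar → goreld (R2).
goreld + irdion → normir (R4).
normir + cormar → yororn (R5).
yororn → sylxel (R12).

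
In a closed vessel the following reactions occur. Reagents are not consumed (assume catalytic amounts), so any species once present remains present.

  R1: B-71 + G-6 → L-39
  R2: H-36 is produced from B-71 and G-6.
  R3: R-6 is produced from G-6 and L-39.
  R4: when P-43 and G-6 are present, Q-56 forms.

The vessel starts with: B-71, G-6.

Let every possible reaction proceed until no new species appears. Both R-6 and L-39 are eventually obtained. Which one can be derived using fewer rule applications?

L-39: B-71 and G-6 present → L-39 forms (R1). [1 rule application]
R-6: B-71 and G-6 present → L-39 forms (R1). G-6 and L-39 present → R-6 forms (R3). [2 rule applications]
L-39 needs fewer.

L-39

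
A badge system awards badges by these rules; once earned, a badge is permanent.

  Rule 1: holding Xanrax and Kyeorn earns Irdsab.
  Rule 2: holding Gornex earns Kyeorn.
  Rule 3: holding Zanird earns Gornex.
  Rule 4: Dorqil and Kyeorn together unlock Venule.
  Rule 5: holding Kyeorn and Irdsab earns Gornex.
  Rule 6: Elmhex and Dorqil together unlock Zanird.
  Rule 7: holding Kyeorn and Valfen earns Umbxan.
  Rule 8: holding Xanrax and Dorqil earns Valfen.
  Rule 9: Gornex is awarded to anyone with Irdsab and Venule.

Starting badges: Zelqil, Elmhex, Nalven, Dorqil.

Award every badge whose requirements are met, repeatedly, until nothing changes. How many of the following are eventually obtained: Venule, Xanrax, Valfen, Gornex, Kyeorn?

3

With Elmhex and Dorqil, Zanird is earned (Rule 6).
With Zanird, Gornex is earned (Rule 3).
With Gornex, Kyeorn is earned (Rule 2).
With Dorqil and Kyeorn, Venule is earned (Rule 4).
Venule: reached.
No rule produces Xanrax, and it is not given.
Valfen would need Xanrax and Dorqil (Rule 8), but Xanrax is never earned.
Gornex: reached.
Kyeorn: reached.
Reached: Venule, Gornex, and Kyeorn — 3 of the 5.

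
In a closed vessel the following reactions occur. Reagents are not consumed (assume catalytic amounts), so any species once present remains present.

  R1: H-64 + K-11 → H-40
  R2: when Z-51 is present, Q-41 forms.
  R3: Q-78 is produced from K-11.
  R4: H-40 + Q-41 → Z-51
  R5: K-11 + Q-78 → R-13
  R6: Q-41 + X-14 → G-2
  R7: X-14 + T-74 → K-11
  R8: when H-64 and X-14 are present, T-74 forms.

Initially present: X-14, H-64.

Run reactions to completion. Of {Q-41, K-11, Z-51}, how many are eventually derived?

H-64 and X-14 present → T-74 forms (R8).
X-14 and T-74 present → K-11 forms (R7).
Q-41 would need Z-51 (R2), but Z-51 never forms.
K-11: reached.
Z-51 would need H-40 and Q-41 (R4), but Q-41 never forms.
Reached: K-11 — 1 of the 3.

1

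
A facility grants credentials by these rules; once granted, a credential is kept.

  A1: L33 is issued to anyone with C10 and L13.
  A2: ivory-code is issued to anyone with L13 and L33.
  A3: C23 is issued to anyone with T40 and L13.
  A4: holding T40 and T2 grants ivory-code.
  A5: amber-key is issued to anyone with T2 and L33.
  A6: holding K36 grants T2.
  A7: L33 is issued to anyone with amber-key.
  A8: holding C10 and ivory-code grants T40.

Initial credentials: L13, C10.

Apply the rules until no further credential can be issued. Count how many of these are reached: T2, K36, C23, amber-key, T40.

2

Holding C10 and L13 grants L33 (A1).
Holding L13 and L33 grants ivory-code (A2).
Holding C10 and ivory-code grants T40 (A8).
Holding T40 and L13 grants C23 (A3).
T2 would need K36 (A6), but K36 is never granted.
No rule produces K36, and it is not given.
C23: reached.
amber-key would need T2 and L33 (A5), but T2 is never granted.
T40: reached.
Reached: C23 and T40 — 2 of the 5.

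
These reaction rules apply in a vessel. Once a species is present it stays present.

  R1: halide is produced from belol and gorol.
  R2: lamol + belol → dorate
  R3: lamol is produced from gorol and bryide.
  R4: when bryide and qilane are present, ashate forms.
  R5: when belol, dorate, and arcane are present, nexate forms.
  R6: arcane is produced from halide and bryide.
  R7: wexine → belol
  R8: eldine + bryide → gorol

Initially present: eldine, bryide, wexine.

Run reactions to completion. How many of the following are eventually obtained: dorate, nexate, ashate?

wexine present → belol forms (R7).
eldine and bryide present → gorol forms (R8).
gorol and bryide present → lamol forms (R3).
belol and gorol present → halide forms (R1).
halide and bryide present → arcane forms (R6).
lamol and belol present → dorate forms (R2).
belol, dorate, and arcane present → nexate forms (R5).
dorate: reached.
nexate: reached.
ashate would need bryide and qilane (R4), but qilane never forms.
Reached: dorate and nexate — 2 of the 3.

2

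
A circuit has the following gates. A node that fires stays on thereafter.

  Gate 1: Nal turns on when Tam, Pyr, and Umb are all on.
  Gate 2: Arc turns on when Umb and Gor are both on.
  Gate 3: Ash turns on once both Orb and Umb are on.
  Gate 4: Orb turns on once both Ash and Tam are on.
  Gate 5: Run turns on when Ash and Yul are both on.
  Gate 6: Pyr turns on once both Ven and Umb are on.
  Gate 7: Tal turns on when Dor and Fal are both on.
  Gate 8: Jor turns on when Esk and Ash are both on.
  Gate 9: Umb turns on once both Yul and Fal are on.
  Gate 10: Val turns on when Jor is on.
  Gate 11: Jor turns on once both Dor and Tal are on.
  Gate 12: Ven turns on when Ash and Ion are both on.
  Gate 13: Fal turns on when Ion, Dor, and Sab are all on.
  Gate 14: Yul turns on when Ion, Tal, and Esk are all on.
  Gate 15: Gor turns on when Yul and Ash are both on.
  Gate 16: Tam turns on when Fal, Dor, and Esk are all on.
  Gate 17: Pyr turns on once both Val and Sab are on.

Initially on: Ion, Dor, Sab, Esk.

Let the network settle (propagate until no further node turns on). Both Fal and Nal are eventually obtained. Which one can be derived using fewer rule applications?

Fal: Gate 13: Ion, Dor, and Sab on → Fal on. [1 rule application]
Nal: Gate 13: Ion, Dor, and Sab on → Fal on. Fal, Dor, and Esk are on, so Tam turns on (Gate 16). Gate 7: Dor and Fal on → Tal on. Gate 11: Dor and Tal on → Jor on. Gate 14: Ion, Tal, and Esk on → Yul on. Gate 9: Yul and Fal on → Umb on. Gate 10: Jor on → Val on. Val and Sab are on, so Pyr turns on (Gate 17). Tam, Pyr, and Umb are on, so Nal turns on (Gate 1). [9 rule applications]
Fal needs fewer.

Fal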